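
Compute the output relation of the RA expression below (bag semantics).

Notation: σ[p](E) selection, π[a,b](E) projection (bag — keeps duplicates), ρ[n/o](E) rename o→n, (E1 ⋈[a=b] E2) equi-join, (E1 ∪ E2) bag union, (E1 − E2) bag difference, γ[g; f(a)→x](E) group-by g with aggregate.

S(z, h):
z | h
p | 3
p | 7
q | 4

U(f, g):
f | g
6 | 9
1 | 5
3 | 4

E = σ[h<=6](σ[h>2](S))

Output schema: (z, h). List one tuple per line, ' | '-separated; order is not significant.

Stepwise |·|:
  S → 3
  σ[h>2](S) → 3
  σ[h<=6](σ[h>2](S)) → 2

== RESULT ==
z | h
p | 3
q | 4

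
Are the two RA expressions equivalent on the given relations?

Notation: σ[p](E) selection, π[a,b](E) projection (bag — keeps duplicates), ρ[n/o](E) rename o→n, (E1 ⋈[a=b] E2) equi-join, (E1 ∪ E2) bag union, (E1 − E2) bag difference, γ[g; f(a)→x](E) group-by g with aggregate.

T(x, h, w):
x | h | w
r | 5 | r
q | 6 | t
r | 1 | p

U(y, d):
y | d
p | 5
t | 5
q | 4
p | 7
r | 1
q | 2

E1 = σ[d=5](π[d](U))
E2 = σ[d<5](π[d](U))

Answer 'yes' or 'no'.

E1 row counts bottom-up:
  U → 6
  π[d](U) → 6
  σ[d=5](π[d](U)) → 2
E2 row counts bottom-up:
  U → 6
  π[d](U) → 6
  σ[d<5](π[d](U)) → 3

E1 result:
d
5
5
E2 result:
d
1
2
4
Witness: (1,) appears 0× in E1 but 1× in E2.

no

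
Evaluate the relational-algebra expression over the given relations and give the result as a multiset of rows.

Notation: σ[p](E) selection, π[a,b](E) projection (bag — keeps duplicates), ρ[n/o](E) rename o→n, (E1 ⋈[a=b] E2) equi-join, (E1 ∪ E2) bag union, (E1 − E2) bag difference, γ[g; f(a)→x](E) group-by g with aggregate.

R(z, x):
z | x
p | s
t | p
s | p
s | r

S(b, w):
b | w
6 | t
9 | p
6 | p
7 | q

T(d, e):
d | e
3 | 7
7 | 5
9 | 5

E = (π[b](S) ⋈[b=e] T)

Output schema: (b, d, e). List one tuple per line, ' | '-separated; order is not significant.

Subexpression sizes:
  S → 4
  π[b](S) → 4
  T → 3
  (π[b](S) ⋈[b=e] T) → 1

== RESULT ==
b | d | e
7 | 3 | 7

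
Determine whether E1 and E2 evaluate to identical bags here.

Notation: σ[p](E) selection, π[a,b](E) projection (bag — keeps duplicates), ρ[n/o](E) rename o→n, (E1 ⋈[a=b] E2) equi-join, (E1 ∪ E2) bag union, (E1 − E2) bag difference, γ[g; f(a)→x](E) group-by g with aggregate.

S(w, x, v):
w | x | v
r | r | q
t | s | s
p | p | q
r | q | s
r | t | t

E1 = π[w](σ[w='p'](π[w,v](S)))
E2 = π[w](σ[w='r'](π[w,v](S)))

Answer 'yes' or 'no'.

E1 per-node cardinality:
  S → 5
  π[w,v](S) → 5
  σ[w='p'](π[w,v](S)) → 1
  π[w](σ[w='p'](π[w,v](S))) → 1
E2 per-node cardinality:
  S → 5
  π[w,v](S) → 5
  σ[w='r'](π[w,v](S)) → 3
  π[w](σ[w='r'](π[w,v](S))) → 3

E1 result:
w
p
E2 result:
w
r
r
r
Witness: ('p',) appears 1× in E1 but 0× in E2.

no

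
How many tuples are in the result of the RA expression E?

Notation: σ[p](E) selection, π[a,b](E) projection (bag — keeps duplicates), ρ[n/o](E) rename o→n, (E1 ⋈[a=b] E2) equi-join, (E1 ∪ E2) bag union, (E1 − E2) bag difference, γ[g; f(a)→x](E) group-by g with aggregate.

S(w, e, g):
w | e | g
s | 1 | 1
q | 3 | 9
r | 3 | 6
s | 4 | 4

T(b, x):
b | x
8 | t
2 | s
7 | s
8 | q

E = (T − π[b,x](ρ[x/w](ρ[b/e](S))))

Per-node cardinality:
  T → 4
  S → 4
  ρ[b/e](S) → 4
  ρ[x/w](ρ[b/e](S)) → 4
  π[b,x](ρ[x/w](ρ[b/e](S))) → 4
  (T − π[b,x](ρ[x/w](ρ[b/e](S)))) → 4

|E| = 4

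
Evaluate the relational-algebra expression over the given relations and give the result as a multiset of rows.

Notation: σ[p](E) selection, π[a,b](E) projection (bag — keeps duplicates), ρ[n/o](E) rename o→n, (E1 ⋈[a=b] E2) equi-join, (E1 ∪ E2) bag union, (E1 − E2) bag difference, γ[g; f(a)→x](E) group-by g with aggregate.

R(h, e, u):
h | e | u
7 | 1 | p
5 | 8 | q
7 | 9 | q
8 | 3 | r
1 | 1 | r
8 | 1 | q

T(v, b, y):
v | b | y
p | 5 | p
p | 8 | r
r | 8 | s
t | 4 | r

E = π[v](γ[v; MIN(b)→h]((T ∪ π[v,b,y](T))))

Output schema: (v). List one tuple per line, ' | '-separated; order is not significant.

Per-node cardinality:
  T → 4
  T → 4
  π[v,b,y](T) → 4
  (T ∪ π[v,b,y](T)) → 8
  γ[v; MIN(b)→h]((T ∪ π[v,b,y](T))) → 3
  π[v](γ[v; MIN(b)→h]((T ∪ π[v,b,y](T)))) → 3

== RESULT ==
v
p
r
t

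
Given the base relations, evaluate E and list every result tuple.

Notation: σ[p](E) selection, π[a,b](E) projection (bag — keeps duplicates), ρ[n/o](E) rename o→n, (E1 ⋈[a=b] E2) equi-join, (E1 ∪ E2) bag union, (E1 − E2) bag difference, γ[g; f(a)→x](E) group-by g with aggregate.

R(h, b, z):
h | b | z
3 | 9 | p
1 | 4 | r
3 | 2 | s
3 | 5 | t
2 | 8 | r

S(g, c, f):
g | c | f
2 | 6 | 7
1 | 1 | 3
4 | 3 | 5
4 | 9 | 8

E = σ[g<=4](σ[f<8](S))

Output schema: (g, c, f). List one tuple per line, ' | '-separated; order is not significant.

Row counts bottom-up:
  S → 4
  σ[f<8](S) → 3
  σ[g<=4](σ[f<8](S)) → 3

== RESULT ==
g | c | f
1 | 1 | 3
2 | 6 | 7
4 | 3 | 5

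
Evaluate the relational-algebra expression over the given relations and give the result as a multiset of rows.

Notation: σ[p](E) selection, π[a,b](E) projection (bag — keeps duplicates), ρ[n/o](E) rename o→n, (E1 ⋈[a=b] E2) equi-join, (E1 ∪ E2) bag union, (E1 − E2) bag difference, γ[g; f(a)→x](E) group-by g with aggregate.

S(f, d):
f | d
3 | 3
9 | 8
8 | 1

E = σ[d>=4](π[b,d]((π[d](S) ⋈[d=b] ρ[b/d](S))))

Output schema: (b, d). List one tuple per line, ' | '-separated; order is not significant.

Per-node cardinality:
  S → 3
  π[d](S) → 3
  S → 3
  ρ[b/d](S) → 3
  (π[d](S) ⋈[d=b] ρ[b/d](S)) → 3
  π[b,d]((π[d](S) ⋈[d=b] ρ[b/d](S))) → 3
  σ[d>=4](π[b,d]((π[d](S) ⋈[d=b] ρ[b/d](S)))) → 1

== RESULT ==
b | d
8 | 8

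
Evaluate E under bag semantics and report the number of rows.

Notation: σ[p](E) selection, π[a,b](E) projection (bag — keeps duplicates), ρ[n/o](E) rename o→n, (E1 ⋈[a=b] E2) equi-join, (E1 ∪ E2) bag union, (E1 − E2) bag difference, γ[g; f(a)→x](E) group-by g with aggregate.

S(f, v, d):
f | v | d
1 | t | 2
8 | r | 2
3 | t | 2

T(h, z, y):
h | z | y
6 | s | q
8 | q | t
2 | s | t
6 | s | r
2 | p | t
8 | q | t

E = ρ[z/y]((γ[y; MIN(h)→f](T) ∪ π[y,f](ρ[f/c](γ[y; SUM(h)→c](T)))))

Subexpression sizes:
  T → 6
  γ[y; MIN(h)→f](T) → 3
  T → 6
  γ[y; SUM(h)→c](T) → 3
  ρ[f/c](γ[y; SUM(h)→c](T)) → 3
  π[y,f](ρ[f/c](γ[y; SUM(h)→c](T))) → 3
  (γ[y; MIN(h)→f](T) ∪ π[y,f](ρ[f/c](γ[y; SUM(h)→c](T)))) → 6
  ρ[z/y]((γ[y; MIN(h)→f](T) ∪ π[y,f](ρ[f/c](γ[y; SUM(h)→c](T))))) → 6

|E| = 6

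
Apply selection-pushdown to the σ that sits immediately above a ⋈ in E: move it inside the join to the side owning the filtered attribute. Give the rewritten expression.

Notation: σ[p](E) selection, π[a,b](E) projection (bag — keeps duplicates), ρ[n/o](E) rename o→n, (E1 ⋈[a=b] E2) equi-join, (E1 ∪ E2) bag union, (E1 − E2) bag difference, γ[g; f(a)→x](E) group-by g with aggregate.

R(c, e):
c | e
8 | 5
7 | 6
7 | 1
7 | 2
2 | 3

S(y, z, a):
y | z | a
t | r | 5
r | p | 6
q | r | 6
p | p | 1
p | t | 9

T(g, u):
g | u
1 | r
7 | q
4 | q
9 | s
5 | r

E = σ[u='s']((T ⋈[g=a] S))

σ filters on u, owned by the left side.
E' = (σ[u='s'](T) ⋈[g=a] S)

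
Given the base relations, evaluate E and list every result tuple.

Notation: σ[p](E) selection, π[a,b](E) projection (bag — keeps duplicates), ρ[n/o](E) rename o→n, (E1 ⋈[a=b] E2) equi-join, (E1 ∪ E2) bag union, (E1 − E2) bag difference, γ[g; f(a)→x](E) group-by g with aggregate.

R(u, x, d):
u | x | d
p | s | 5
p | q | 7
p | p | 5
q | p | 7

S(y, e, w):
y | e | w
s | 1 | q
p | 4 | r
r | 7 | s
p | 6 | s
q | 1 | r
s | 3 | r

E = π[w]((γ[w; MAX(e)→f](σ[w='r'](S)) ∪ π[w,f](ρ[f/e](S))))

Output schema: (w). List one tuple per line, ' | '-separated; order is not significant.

Subexpression sizes:
  S → 6
  σ[w='r'](S) → 3
  γ[w; MAX(e)→f](σ[w='r'](S)) → 1
  S → 6
  ρ[f/e](S) → 6
  π[w,f](ρ[f/e](S)) → 6
  (γ[w; MAX(e)→f](σ[w='r'](S)) ∪ π[w,f](ρ[f/e](S))) → 7
  π[w]((γ[w; MAX(e)→f](σ[w='r'](S)) ∪ π[w,f](ρ[f/e](S)))) → 7

== RESULT ==
w
q
r
r
r
r
s
s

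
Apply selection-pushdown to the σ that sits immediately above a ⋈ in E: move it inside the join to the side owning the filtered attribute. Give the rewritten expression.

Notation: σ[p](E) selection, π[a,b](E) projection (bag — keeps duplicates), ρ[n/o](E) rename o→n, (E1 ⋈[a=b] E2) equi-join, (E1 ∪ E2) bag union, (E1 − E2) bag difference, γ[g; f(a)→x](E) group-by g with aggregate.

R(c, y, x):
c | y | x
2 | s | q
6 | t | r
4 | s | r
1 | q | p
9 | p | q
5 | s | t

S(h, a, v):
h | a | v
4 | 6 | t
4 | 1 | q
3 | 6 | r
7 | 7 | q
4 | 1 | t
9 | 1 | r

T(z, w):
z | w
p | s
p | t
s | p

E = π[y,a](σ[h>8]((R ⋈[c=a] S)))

σ filters on h, owned by the right side.
E' = π[y,a]((R ⋈[c=a] σ[h>8](S)))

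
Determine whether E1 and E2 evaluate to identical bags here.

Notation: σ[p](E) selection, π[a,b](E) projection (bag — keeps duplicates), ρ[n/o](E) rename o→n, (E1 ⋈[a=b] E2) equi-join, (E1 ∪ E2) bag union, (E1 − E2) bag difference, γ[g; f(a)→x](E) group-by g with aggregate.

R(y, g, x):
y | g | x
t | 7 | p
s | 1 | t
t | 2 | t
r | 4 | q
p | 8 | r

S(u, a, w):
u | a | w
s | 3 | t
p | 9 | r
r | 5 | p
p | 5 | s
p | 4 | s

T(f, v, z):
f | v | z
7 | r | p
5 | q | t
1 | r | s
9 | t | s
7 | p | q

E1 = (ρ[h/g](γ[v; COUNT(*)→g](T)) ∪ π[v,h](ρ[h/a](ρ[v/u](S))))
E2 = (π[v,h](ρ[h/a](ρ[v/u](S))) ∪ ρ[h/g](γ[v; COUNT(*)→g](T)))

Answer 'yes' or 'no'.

E1 stepwise |·|:
  T → 5
  γ[v; COUNT(*)→g](T) → 4
  ρ[h/g](γ[v; COUNT(*)→g](T)) → 4
  S → 5
  ρ[v/u](S) → 5
  ρ[h/a](ρ[v/u](S)) → 5
  π[v,h](ρ[h/a](ρ[v/u](S))) → 5
  (ρ[h/g](γ[v; COUNT(*)→g](T)) ∪ π[v,h](ρ[h/a](ρ[v/u](S)))) → 9
E2 stepwise |·|:
  S → 5
  ρ[v/u](S) → 5
  ρ[h/a](ρ[v/u](S)) → 5
  π[v,h](ρ[h/a](ρ[v/u](S))) → 5
  T → 5
  γ[v; COUNT(*)→g](T) → 4
  ρ[h/g](γ[v; COUNT(*)→g](T)) → 4
  (π[v,h](ρ[h/a](ρ[v/u](S))) ∪ ρ[h/g](γ[v; COUNT(*)→g](T))) → 9

E1 and E2 produce the same multiset:
v | h
p | 1
p | 4
p | 5
p | 9
q | 1
r | 2
r | 5
s | 3
t | 1

yes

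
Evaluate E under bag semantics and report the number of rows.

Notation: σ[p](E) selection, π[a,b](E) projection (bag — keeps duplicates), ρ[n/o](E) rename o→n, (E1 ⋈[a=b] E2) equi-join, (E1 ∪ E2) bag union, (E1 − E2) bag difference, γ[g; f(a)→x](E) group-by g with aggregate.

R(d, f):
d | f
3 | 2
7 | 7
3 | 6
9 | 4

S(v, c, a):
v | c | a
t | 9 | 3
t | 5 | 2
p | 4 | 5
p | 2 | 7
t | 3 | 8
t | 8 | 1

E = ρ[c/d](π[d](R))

Per-node cardinality:
  R → 4
  π[d](R) → 4
  ρ[c/d](π[d](R)) → 4

|E| = 4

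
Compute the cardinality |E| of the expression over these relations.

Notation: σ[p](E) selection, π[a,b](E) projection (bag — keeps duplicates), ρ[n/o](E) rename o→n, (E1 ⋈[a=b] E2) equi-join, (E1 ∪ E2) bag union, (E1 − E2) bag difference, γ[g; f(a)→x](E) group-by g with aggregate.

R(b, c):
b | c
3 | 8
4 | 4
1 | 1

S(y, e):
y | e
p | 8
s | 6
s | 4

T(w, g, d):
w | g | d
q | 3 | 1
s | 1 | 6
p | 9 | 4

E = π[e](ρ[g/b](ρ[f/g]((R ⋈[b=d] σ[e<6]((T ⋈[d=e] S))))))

Stepwise |·|:
  R → 3
  T → 3
  S → 3
  (T ⋈[d=e] S) → 2
  σ[e<6]((T ⋈[d=e] S)) → 1
  (R ⋈[b=d] σ[e<6]((T ⋈[d=e] S))) → 1
  ρ[f/g]((R ⋈[b=d] σ[e<6]((T ⋈[d=e] S)))) → 1
  ρ[g/b](ρ[f/g]((R ⋈[b=d] σ[e<6]((T ⋈[d=e] S))))) → 1
  π[e](ρ[g/b](ρ[f/g]((R ⋈[b=d] σ[e<6]((T ⋈[d=e] S)))))) → 1

|E| = 1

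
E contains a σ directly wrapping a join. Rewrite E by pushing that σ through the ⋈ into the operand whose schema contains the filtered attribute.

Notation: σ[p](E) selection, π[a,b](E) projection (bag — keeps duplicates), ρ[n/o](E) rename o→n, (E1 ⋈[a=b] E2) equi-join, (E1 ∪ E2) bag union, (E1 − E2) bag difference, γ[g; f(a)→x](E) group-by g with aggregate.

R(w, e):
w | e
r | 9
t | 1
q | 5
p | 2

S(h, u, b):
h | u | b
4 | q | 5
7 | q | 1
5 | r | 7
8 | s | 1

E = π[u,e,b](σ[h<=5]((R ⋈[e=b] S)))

σ filters on h, owned by the right side.
E' = π[u,e,b]((R ⋈[e=b] σ[h<=5](S)))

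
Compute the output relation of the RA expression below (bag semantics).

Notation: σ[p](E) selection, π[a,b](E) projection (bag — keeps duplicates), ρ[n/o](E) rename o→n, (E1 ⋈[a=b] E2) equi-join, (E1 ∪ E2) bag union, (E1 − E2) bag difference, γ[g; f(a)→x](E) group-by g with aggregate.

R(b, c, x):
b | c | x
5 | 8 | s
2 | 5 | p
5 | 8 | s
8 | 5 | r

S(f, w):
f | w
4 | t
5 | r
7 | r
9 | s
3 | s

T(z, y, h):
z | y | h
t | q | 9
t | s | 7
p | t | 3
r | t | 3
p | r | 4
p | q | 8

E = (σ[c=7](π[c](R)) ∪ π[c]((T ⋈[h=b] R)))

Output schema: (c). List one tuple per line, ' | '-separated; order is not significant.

Row counts bottom-up:
  R → 4
  π[c](R) → 4
  σ[c=7](π[c](R)) → 0
  T → 6
  R → 4
  (T ⋈[h=b] R) → 1
  π[c]((T ⋈[h=b] R)) → 1
  (σ[c=7](π[c](R)) ∪ π[c]((T ⋈[h=b] R))) → 1

== RESULT ==
c
5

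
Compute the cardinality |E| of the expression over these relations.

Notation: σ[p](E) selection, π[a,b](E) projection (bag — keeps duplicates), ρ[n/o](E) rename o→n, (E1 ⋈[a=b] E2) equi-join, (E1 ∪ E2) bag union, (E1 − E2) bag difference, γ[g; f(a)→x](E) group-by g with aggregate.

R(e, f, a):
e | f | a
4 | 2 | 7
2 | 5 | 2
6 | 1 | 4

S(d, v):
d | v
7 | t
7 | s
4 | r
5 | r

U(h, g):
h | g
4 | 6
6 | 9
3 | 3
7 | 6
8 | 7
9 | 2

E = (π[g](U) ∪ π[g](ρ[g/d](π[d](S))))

Stepwise |·|:
  U → 6
  π[g](U) → 6
  S → 4
  π[d](S) → 4
  ρ[g/d](π[d](S)) → 4
  π[g](ρ[g/d](π[d](S))) → 4
  (π[g](U) ∪ π[g](ρ[g/d](π[d](S)))) → 10

|E| = 10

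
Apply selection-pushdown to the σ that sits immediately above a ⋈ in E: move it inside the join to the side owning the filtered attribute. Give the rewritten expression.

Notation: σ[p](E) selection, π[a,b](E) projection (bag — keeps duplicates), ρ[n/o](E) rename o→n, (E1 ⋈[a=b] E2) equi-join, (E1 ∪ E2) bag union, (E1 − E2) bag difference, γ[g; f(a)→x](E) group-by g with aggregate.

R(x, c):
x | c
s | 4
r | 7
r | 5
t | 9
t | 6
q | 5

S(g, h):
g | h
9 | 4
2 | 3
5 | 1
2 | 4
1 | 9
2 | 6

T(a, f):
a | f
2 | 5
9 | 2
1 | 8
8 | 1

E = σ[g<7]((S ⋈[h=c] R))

σ filters on g, owned by the left side.
E' = (σ[g<7](S) ⋈[h=c] R)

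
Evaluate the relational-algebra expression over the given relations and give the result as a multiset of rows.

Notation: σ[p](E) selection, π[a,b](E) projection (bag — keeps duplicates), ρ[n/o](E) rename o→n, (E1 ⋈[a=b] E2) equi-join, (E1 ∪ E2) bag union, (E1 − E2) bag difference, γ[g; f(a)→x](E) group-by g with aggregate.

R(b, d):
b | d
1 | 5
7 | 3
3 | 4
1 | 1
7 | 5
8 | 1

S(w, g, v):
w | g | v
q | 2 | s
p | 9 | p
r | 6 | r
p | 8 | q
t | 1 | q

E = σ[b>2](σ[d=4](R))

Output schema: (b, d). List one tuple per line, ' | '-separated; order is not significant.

Stepwise |·|:
  R → 6
  σ[d=4](R) → 1
  σ[b>2](σ[d=4](R)) → 1

== RESULT ==
b | d
3 | 4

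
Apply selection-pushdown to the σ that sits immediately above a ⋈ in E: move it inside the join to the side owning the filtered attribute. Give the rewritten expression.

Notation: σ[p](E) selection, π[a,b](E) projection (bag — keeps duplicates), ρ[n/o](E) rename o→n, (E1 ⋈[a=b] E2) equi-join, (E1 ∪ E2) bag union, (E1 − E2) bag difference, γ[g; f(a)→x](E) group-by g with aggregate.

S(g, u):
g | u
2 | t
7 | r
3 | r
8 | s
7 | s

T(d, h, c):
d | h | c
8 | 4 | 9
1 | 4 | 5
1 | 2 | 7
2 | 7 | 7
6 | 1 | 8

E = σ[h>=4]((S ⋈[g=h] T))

σ filters on h, owned by the right side.
E' = (S ⋈[g=h] σ[h>=4](T))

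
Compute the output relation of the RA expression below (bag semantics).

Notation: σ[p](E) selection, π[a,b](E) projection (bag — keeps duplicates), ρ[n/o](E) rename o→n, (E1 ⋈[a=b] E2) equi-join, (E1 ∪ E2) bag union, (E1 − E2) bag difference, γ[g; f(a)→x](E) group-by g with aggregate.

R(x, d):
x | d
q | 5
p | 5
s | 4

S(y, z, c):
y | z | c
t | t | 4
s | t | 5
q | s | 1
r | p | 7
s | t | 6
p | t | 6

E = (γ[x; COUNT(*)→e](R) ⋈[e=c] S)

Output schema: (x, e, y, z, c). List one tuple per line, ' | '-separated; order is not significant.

Per-node cardinality:
  R → 3
  γ[x; COUNT(*)→e](R) → 3
  S → 6
  (γ[x; COUNT(*)→e](R) ⋈[e=c] S) → 3

== RESULT ==
x | e | y | z | c
p | 1 | q | s | 1
q | 1 | q | s | 1
s | 1 | q | s | 1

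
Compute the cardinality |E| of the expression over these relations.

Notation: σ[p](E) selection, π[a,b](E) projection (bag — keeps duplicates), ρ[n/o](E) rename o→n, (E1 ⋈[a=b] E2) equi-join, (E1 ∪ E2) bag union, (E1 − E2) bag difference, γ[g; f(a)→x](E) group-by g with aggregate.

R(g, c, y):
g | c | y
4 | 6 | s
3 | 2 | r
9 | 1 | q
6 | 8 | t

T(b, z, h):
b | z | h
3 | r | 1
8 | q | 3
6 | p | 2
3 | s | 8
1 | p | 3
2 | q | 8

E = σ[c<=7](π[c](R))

Row counts bottom-up:
  R → 4
  π[c](R) → 4
  σ[c<=7](π[c](R)) → 3

|E| = 3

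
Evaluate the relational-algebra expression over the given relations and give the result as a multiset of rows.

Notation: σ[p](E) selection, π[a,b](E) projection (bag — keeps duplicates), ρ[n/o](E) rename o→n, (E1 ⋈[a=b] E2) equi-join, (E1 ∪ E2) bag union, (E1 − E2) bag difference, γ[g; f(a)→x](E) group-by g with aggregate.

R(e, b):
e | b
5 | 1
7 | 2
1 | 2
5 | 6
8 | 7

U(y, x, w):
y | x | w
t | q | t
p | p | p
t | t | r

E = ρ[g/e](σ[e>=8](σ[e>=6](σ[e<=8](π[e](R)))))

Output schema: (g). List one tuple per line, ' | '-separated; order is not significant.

Row counts bottom-up:
  R → 5
  π[e](R) → 5
  σ[e<=8](π[e](R)) → 5
  σ[e>=6](σ[e<=8](π[e](R))) → 2
  σ[e>=8](σ[e>=6](σ[e<=8](π[e](R)))) → 1
  ρ[g/e](σ[e>=8](σ[e>=6](σ[e<=8](π[e](R))))) → 1

== RESULT ==
g
8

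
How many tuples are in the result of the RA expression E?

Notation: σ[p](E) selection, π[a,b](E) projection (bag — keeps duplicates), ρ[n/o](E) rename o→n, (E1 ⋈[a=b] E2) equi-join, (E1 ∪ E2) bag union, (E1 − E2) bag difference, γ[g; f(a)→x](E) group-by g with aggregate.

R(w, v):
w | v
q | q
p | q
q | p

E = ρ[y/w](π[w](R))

Row counts bottom-up:
  R → 3
  π[w](R) → 3
  ρ[y/w](π[w](R)) → 3

|E| = 3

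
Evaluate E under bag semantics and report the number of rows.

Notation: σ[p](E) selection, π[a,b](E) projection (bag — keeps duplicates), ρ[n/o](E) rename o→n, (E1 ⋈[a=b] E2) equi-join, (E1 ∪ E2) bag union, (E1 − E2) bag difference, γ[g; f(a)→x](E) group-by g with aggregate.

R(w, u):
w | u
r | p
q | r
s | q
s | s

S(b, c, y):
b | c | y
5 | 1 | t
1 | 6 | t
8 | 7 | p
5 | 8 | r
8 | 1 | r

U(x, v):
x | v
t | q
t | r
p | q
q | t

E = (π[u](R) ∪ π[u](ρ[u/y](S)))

Per-node cardinality:
  R → 4
  π[u](R) → 4
  S → 5
  ρ[u/y](S) → 5
  π[u](ρ[u/y](S)) → 5
  (π[u](R) ∪ π[u](ρ[u/y](S))) → 9

|E| = 9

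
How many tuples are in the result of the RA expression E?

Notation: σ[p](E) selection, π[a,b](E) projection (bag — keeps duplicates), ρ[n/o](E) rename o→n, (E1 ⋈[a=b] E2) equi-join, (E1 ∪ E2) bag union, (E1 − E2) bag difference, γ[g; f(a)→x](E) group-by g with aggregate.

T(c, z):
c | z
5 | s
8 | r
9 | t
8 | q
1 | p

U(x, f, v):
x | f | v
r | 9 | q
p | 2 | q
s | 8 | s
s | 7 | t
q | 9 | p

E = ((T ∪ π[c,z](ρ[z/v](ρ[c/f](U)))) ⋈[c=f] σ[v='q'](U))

Per-node cardinality:
  T → 5
  U → 5
  ρ[c/f](U) → 5
  ρ[z/v](ρ[c/f](U)) → 5
  π[c,z](ρ[z/v](ρ[c/f](U))) → 5
  (T ∪ π[c,z](ρ[z/v](ρ[c/f](U)))) → 10
  U → 5
  σ[v='q'](U) → 2
  ((T ∪ π[c,z](ρ[z/v](ρ[c/f](U)))) ⋈[c=f] σ[v='q'](U)) → 4

|E| = 4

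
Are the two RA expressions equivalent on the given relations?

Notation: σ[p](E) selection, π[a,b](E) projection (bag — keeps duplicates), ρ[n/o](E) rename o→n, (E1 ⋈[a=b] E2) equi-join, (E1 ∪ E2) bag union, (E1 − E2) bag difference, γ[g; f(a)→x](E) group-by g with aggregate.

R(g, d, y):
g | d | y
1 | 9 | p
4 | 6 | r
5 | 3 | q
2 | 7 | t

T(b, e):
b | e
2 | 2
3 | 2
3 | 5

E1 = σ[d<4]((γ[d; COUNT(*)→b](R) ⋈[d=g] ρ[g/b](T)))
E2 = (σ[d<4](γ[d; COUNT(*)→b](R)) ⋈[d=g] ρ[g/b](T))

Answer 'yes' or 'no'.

E1 stepwise |·|:
  R → 4
  γ[d; COUNT(*)→b](R) → 4
  T → 3
  ρ[g/b](T) → 3
  (γ[d; COUNT(*)→b](R) ⋈[d=g] ρ[g/b](T)) → 2
  σ[d<4]((γ[d; COUNT(*)→b](R) ⋈[d=g] ρ[g/b](T))) → 2
E2 stepwise |·|:
  R → 4
  γ[d; COUNT(*)→b](R) → 4
  σ[d<4](γ[d; COUNT(*)→b](R)) → 1
  T → 3
  ρ[g/b](T) → 3
  (σ[d<4](γ[d; COUNT(*)→b](R)) ⋈[d=g] ρ[g/b](T)) → 2

E1 and E2 produce the same multiset:
d | b | g | e
3 | 1 | 3 | 2
3 | 1 | 3 | 5

yes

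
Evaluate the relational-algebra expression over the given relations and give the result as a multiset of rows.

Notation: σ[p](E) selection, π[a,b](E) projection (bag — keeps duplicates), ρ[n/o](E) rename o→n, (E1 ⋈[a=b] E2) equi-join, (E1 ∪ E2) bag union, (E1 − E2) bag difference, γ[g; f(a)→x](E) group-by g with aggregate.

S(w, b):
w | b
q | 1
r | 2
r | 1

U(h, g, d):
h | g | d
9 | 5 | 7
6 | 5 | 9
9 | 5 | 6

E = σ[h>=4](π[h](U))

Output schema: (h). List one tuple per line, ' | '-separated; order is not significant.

Per-node cardinality:
  U → 3
  π[h](U) → 3
  σ[h>=4](π[h](U)) → 3

== RESULT ==
h
6
9
9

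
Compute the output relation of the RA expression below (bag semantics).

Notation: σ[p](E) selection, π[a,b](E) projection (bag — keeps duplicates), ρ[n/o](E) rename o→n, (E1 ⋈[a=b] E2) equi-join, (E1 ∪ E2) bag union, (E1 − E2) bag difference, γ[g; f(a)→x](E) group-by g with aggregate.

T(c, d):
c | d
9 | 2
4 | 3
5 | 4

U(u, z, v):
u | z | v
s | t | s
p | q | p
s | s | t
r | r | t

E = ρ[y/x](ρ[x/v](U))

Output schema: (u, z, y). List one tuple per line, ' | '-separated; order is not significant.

Per-node cardinality:
  U → 4
  ρ[x/v](U) → 4
  ρ[y/x](ρ[x/v](U)) → 4

== RESULT ==
u | z | y
p | q | p
r | r | t
s | s | t
s | t | s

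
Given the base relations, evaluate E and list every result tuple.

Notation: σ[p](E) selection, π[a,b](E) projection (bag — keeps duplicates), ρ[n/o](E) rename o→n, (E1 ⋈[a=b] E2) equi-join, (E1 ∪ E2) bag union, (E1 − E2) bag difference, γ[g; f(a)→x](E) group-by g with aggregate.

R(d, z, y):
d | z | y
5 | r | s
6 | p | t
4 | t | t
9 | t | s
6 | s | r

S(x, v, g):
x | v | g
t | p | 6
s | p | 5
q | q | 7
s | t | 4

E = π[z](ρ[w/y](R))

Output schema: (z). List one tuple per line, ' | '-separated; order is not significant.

Stepwise |·|:
  R → 5
  ρ[w/y](R) → 5
  π[z](ρ[w/y](R)) → 5

== RESULT ==
z
p
r
s
t
t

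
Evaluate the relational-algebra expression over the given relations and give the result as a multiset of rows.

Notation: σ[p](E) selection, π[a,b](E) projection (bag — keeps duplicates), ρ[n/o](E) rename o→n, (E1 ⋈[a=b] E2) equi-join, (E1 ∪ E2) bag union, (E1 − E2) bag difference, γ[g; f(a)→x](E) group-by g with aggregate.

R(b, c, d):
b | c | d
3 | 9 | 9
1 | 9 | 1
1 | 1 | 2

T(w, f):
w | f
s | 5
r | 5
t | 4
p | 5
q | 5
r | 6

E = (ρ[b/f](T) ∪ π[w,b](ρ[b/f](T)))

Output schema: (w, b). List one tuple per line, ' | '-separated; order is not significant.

Row counts bottom-up:
  T → 6
  ρ[b/f](T) → 6
  T → 6
  ρ[b/f](T) → 6
  π[w,b](ρ[b/f](T)) → 6
  (ρ[b/f](T) ∪ π[w,b](ρ[b/f](T))) → 12

== RESULT ==
w | b
p | 5
p | 5
q | 5
q | 5
r | 5
r | 5
r | 6
r | 6
s | 5
s | 5
t | 4
t | 4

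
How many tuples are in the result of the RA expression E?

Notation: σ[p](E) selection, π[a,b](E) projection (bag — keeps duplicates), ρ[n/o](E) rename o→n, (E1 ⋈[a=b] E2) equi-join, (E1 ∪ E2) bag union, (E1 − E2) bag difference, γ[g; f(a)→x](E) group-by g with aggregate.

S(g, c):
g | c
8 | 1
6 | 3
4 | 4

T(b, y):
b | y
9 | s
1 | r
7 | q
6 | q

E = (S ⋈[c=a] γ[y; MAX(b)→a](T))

Row counts bottom-up:
  S → 3
  T → 4
  γ[y; MAX(b)→a](T) → 3
  (S ⋈[c=a] γ[y; MAX(b)→a](T)) → 1

|E| = 1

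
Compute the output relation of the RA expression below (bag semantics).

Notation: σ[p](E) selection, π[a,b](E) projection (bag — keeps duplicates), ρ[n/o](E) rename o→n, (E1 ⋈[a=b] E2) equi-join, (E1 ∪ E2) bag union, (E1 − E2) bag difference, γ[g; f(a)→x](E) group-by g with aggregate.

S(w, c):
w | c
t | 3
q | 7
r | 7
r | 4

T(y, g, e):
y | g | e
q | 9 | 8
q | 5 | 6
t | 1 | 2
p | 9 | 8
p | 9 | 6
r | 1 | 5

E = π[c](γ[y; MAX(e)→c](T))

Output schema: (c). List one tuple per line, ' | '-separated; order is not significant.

Stepwise |·|:
  T → 6
  γ[y; MAX(e)→c](T) → 4
  π[c](γ[y; MAX(e)→c](T)) → 4

== RESULT ==
c
2
5
8
8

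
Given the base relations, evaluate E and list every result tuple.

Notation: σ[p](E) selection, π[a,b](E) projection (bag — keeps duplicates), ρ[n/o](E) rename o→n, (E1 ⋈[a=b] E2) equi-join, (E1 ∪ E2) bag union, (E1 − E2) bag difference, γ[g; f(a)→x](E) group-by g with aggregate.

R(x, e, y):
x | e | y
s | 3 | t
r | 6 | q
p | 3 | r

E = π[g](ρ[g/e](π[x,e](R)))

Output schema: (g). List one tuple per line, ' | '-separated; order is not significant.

Subexpression sizes:
  R → 3
  π[x,e](R) → 3
  ρ[g/e](π[x,e](R)) → 3
  π[g](ρ[g/e](π[x,e](R))) → 3

== RESULT ==
g
3
3
6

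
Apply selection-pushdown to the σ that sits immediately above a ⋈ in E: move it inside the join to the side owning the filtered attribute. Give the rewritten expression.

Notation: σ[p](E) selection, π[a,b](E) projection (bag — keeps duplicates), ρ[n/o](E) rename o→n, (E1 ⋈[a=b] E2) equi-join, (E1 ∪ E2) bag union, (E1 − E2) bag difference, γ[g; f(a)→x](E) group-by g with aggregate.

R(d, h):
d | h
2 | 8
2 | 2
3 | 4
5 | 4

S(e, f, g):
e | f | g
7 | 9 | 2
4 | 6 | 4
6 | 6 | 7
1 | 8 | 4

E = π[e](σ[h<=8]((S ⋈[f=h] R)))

σ filters on h, owned by the right side.
E' = π[e]((S ⋈[f=h] σ[h<=8](R)))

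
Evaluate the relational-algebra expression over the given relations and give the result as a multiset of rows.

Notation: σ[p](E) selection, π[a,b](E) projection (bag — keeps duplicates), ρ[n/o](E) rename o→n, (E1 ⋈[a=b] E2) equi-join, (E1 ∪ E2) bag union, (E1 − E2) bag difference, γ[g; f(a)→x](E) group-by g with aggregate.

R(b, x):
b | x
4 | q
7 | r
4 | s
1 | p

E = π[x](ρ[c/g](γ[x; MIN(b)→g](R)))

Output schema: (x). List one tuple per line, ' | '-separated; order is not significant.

Per-node cardinality:
  R → 4
  γ[x; MIN(b)→g](R) → 4
  ρ[c/g](γ[x; MIN(b)→g](R)) → 4
  π[x](ρ[c/g](γ[x; MIN(b)→g](R))) → 4

== RESULT ==
x
p
q
r
s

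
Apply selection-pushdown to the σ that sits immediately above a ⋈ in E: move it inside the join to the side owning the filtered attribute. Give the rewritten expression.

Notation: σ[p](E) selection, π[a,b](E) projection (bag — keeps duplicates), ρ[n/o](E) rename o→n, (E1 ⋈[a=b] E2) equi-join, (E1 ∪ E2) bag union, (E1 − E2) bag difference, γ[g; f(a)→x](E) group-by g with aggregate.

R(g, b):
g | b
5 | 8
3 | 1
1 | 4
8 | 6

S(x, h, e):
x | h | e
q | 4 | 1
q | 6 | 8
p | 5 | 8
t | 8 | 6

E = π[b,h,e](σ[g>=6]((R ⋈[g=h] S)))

σ filters on g, owned by the left side.
E' = π[b,h,e]((σ[g>=6](R) ⋈[g=h] S))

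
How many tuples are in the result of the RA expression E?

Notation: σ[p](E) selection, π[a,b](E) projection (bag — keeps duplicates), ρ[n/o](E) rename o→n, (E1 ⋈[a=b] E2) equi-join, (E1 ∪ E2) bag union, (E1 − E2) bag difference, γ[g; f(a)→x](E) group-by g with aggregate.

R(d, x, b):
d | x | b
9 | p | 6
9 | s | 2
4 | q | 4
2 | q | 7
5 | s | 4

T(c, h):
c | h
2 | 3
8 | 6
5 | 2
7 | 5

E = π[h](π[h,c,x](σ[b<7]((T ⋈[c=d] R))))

Row counts bottom-up:
  T → 4
  R → 5
  (T ⋈[c=d] R) → 2
  σ[b<7]((T ⋈[c=d] R)) → 1
  π[h,c,x](σ[b<7]((T ⋈[c=d] R))) → 1
  π[h](π[h,c,x](σ[b<7]((T ⋈[c=d] R)))) → 1

|E| = 1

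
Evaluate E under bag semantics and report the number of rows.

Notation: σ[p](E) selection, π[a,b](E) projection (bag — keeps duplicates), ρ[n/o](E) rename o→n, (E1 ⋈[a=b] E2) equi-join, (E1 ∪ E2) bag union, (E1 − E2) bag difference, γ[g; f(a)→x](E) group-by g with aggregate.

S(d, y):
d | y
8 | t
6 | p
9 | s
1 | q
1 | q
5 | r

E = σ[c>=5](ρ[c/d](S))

Stepwise |·|:
  S → 6
  ρ[c/d](S) → 6
  σ[c>=5](ρ[c/d](S)) → 4

|E| = 4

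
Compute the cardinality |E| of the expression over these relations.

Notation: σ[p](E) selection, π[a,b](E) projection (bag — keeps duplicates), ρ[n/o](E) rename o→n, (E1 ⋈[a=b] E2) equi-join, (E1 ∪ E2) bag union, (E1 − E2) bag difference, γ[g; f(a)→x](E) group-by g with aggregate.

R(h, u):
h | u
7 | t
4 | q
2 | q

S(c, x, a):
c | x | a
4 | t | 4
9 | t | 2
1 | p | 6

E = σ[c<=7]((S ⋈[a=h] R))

Row counts bottom-up:
  S → 3
  R → 3
  (S ⋈[a=h] R) → 2
  σ[c<=7]((S ⋈[a=h] R)) → 1

|E| = 1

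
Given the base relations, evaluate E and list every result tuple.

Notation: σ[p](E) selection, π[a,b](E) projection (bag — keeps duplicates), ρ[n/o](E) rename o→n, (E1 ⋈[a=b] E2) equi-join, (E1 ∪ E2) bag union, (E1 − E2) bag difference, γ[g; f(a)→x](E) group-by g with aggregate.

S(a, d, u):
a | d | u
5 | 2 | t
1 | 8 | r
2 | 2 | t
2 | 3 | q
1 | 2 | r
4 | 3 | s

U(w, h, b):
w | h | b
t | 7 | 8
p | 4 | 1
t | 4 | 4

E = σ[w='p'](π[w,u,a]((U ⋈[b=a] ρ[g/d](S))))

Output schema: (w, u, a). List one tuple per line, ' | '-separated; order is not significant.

Row counts bottom-up:
  U → 3
  S → 6
  ρ[g/d](S) → 6
  (U ⋈[b=a] ρ[g/d](S)) → 3
  π[w,u,a]((U ⋈[b=a] ρ[g/d](S))) → 3
  σ[w='p'](π[w,u,a]((U ⋈[b=a] ρ[g/d](S)))) → 2

== RESULT ==
w | u | a
p | r | 1
p | r | 1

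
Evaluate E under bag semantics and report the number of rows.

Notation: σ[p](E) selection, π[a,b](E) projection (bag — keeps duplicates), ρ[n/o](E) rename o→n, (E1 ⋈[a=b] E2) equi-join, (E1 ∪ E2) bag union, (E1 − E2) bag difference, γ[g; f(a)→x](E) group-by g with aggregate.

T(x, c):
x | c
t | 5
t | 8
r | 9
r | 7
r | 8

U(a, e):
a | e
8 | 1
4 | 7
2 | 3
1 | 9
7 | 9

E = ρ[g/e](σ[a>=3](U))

Subexpression sizes:
  U → 5
  σ[a>=3](U) → 3
  ρ[g/e](σ[a>=3](U)) → 3

|E| = 3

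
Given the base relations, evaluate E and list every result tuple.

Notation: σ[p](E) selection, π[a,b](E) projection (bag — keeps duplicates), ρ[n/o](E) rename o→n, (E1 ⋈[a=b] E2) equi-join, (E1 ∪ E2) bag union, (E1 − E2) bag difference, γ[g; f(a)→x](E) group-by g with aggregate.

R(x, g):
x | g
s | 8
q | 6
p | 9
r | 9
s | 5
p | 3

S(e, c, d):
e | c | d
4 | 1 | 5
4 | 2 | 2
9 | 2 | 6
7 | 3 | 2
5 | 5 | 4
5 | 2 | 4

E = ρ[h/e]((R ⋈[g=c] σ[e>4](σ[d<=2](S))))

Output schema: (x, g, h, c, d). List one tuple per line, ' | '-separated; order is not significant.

Row counts bottom-up:
  R → 6
  S → 6
  σ[d<=2](S) → 2
  σ[e>4](σ[d<=2](S)) → 1
  (R ⋈[g=c] σ[e>4](σ[d<=2](S))) → 1
  ρ[h/e]((R ⋈[g=c] σ[e>4](σ[d<=2](S)))) → 1

== RESULT ==
x | g | h | c | d
p | 3 | 7 | 3 | 2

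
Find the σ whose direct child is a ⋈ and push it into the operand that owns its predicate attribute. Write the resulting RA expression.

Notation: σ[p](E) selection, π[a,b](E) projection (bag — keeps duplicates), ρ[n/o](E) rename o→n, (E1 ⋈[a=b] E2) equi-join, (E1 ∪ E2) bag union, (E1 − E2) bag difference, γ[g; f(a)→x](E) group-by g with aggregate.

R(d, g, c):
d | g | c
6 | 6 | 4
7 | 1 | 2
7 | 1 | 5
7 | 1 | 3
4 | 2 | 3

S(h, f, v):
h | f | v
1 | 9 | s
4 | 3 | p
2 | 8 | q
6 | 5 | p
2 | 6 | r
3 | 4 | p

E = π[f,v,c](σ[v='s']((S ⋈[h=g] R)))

σ filters on v, owned by the left side.
E' = π[f,v,c]((σ[v='s'](S) ⋈[h=g] R))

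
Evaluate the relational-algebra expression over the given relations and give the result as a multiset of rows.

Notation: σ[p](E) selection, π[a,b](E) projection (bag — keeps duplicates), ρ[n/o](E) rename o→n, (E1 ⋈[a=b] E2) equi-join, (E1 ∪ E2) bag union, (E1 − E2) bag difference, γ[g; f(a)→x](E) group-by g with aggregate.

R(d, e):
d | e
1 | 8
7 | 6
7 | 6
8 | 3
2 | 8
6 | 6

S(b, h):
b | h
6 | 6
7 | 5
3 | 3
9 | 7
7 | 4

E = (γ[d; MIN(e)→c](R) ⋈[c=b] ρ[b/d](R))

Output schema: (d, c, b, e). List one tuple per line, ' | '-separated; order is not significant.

Stepwise |·|:
  R → 6
  γ[d; MIN(e)→c](R) → 5
  R → 6
  ρ[b/d](R) → 6
  (γ[d; MIN(e)→c](R) ⋈[c=b] ρ[b/d](R)) → 4

== RESULT ==
d | c | b | e
1 | 8 | 8 | 3
2 | 8 | 8 | 3
6 | 6 | 6 | 6
7 | 6 | 6 | 6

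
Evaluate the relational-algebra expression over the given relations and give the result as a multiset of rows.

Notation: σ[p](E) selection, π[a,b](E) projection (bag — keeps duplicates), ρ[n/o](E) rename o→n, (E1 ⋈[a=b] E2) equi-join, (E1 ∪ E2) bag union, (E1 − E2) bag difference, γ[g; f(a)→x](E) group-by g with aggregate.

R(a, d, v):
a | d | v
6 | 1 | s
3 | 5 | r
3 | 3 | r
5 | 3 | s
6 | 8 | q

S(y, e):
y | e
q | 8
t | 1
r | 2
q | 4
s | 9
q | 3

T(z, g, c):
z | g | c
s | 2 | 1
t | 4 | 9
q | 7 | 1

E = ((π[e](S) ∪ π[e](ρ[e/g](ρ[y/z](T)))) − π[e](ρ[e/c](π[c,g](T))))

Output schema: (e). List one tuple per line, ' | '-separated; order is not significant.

Row counts bottom-up:
  S → 6
  π[e](S) → 6
  T → 3
  ρ[y/z](T) → 3
  ρ[e/g](ρ[y/z](T)) → 3
  π[e](ρ[e/g](ρ[y/z](T))) → 3
  (π[e](S) ∪ π[e](ρ[e/g](ρ[y/z](T)))) → 9
  T → 3
  π[c,g](T) → 3
  ρ[e/c](π[c,g](T)) → 3
  π[e](ρ[e/c](π[c,g](T))) → 3
  ((π[e](S) ∪ π[e](ρ[e/g](ρ[y/z](T)))) − π[e](ρ[e/c](π[c,g](T)))) → 7

== RESULT ==
e
2
2
3
4
4
7
8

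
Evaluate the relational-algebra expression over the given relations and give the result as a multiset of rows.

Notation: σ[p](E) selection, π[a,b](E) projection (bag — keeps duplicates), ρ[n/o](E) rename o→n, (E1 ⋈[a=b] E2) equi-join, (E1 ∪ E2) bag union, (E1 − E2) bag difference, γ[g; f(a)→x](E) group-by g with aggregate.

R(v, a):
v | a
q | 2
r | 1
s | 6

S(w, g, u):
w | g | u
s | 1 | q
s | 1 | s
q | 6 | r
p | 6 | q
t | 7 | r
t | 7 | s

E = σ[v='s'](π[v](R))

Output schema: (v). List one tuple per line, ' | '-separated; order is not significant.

Row counts bottom-up:
  R → 3
  π[v](R) → 3
  σ[v='s'](π[v](R)) → 1

== RESULT ==
v
s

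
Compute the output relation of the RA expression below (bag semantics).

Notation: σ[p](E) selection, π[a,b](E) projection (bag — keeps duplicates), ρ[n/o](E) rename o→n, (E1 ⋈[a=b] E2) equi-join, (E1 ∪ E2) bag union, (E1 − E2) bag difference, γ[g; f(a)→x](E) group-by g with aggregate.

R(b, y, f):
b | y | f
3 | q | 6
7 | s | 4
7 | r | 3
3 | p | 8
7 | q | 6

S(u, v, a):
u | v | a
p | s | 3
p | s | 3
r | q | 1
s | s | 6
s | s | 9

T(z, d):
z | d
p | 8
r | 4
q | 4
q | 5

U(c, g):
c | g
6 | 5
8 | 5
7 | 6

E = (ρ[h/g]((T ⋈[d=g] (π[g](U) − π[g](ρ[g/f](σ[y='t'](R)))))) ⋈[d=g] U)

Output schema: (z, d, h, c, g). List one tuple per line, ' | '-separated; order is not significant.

Stepwise |·|:
  T → 4
  U → 3
  π[g](U) → 3
  R → 5
  σ[y='t'](R) → 0
  ρ[g/f](σ[y='t'](R)) → 0
  π[g](ρ[g/f](σ[y='t'](R))) → 0
  (π[g](U) − π[g](ρ[g/f](σ[y='t'](R)))) → 3
  (T ⋈[d=g] (π[g](U) − π[g](ρ[g/f](σ[y='t'](R))))) → 2
  ρ[h/g]((T ⋈[d=g] (π[g](U) − π[g](ρ[g/f](σ[y='t'](R)))))) → 2
  U → 3
  (ρ[h/g]((T ⋈[d=g] (π[g](U) − π[g](ρ[g/f](σ[y='t'](R)))))) ⋈[d=g] U) → 4

== RESULT ==
z | d | h | c | g
q | 5 | 5 | 6 | 5
q | 5 | 5 | 6 | 5
q | 5 | 5 | 8 | 5
q | 5 | 5 | 8 | 5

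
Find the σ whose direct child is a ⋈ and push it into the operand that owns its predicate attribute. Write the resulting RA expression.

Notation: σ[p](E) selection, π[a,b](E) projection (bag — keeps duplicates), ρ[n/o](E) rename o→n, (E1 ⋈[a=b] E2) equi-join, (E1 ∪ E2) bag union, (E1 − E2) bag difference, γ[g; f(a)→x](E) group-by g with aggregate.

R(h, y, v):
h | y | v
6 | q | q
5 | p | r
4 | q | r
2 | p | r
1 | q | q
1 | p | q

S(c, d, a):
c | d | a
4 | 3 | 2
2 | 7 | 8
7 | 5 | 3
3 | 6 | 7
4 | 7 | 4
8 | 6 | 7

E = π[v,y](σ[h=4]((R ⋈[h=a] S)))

σ filters on h, owned by the left side.
E' = π[v,y]((σ[h=4](R) ⋈[h=a] S))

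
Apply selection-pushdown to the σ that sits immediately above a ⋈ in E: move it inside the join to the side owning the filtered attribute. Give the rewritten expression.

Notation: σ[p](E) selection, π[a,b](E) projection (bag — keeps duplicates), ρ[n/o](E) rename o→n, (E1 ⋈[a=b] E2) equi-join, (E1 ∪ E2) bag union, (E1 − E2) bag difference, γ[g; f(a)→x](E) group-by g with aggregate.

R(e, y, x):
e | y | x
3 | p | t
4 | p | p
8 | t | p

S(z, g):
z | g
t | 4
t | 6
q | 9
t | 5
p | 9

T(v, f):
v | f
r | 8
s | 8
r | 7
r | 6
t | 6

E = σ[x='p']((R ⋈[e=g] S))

σ filters on x, owned by the left side.
E' = (σ[x='p'](R) ⋈[e=g] S)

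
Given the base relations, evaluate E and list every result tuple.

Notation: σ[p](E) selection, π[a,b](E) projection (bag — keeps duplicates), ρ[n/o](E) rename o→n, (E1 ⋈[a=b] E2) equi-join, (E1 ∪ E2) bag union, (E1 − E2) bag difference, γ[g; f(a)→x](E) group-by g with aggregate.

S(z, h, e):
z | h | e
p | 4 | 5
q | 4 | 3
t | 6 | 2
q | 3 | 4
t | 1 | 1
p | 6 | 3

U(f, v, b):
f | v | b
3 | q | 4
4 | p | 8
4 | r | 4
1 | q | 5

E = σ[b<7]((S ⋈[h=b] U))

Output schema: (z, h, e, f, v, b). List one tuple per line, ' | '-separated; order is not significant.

Per-node cardinality:
  S → 6
  U → 4
  (S ⋈[h=b] U) → 4
  σ[b<7]((S ⋈[h=b] U)) → 4

== RESULT ==
z | h | e | f | v | b
p | 4 | 5 | 3 | q | 4
p | 4 | 5 | 4 | r | 4
q | 4 | 3 | 3 | q | 4
q | 4 | 3 | 4 | r | 4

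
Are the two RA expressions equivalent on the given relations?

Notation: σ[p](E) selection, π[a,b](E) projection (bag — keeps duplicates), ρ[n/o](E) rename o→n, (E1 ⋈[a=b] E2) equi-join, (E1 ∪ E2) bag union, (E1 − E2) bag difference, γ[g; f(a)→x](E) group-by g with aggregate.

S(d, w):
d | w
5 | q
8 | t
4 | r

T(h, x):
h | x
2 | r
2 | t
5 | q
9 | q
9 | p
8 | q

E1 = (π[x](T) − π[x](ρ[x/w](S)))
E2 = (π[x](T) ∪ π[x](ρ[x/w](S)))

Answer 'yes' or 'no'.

E1 subexpression sizes:
  T → 6
  π[x](T) → 6
  S → 3
  ρ[x/w](S) → 3
  π[x](ρ[x/w](S)) → 3
  (π[x](T) − π[x](ρ[x/w](S))) → 3
E2 subexpression sizes:
  T → 6
  π[x](T) → 6
  S → 3
  ρ[x/w](S) → 3
  π[x](ρ[x/w](S)) → 3
  (π[x](T) ∪ π[x](ρ[x/w](S))) → 9

E1 result:
x
p
q
q
E2 result:
x
p
q
q
q
q
r
r
t
t
Witness: ('t',) appears 0× in E1 but 2× in E2.

no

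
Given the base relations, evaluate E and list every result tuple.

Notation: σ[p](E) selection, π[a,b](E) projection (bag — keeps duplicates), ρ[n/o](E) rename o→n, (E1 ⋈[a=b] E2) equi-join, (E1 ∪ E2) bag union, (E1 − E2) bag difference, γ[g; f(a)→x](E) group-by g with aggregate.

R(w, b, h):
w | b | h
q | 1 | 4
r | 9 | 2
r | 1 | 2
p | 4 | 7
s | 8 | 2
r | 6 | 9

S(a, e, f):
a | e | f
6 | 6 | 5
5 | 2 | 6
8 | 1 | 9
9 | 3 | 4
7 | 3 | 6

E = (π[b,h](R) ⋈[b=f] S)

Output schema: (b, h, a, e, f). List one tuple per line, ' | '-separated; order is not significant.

Row counts bottom-up:
  R → 6
  π[b,h](R) → 6
  S → 5
  (π[b,h](R) ⋈[b=f] S) → 4

== RESULT ==
b | h | a | e | f
4 | 7 | 9 | 3 | 4
6 | 9 | 5 | 2 | 6
6 | 9 | 7 | 3 | 6
9 | 2 | 8 | 1 | 9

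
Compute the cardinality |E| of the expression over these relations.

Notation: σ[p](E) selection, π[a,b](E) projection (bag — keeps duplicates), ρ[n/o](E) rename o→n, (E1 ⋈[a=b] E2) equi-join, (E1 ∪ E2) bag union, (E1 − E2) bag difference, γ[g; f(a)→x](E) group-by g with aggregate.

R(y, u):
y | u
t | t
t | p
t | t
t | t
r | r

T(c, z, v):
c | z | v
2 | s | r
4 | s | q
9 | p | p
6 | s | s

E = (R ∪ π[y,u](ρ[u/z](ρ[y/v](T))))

Subexpression sizes:
  R → 5
  T → 4
  ρ[y/v](T) → 4
  ρ[u/z](ρ[y/v](T)) → 4
  π[y,u](ρ[u/z](ρ[y/v](T))) → 4
  (R ∪ π[y,u](ρ[u/z](ρ[y/v](T)))) → 9

|E| = 9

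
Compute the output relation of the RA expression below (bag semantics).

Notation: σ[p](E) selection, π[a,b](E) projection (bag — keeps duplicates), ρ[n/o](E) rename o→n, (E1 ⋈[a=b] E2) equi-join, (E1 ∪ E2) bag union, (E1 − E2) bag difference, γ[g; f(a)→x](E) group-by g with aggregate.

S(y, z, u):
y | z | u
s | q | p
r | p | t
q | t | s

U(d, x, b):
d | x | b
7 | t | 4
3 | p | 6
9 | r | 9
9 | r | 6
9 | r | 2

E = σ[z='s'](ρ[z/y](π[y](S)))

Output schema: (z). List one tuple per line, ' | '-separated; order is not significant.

Per-node cardinality:
  S → 3
  π[y](S) → 3
  ρ[z/y](π[y](S)) → 3
  σ[z='s'](ρ[z/y](π[y](S))) → 1

== RESULT ==
z
s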